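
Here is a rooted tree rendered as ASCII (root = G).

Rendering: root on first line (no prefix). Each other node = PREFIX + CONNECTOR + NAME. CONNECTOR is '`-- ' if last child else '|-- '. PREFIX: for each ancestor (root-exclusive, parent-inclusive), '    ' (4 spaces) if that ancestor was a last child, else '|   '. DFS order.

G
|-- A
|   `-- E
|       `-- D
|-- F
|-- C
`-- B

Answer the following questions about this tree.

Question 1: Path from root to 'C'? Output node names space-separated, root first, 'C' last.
Answer: G C

Derivation:
Walk down from root: G -> C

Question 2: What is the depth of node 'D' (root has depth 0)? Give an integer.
Path from root to D: G -> A -> E -> D
Depth = number of edges = 3

Answer: 3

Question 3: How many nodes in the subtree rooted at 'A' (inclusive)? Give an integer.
Answer: 3

Derivation:
Subtree rooted at A contains: A, D, E
Count = 3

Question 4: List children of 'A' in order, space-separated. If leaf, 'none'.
Answer: E

Derivation:
Node A's children (from adjacency): E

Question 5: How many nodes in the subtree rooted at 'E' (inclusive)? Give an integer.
Subtree rooted at E contains: D, E
Count = 2

Answer: 2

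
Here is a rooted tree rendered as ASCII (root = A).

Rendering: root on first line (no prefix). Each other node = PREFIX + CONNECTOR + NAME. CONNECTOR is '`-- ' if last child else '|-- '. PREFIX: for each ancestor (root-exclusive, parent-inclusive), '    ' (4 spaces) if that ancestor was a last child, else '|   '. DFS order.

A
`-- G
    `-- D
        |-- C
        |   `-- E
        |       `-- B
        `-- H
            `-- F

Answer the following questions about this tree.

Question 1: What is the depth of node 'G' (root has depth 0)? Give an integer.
Answer: 1

Derivation:
Path from root to G: A -> G
Depth = number of edges = 1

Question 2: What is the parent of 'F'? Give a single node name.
Answer: H

Derivation:
Scan adjacency: F appears as child of H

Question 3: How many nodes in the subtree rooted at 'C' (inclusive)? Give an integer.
Answer: 3

Derivation:
Subtree rooted at C contains: B, C, E
Count = 3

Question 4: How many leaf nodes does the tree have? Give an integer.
Leaves (nodes with no children): B, F

Answer: 2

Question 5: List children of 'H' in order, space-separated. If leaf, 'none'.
Answer: F

Derivation:
Node H's children (from adjacency): F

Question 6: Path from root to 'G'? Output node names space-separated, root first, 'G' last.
Answer: A G

Derivation:
Walk down from root: A -> G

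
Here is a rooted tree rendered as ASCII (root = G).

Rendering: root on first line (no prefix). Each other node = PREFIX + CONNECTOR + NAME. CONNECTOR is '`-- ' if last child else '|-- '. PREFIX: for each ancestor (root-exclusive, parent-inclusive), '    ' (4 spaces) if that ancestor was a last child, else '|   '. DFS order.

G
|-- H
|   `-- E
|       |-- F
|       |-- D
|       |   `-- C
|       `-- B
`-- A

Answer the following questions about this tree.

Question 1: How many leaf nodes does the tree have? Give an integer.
Leaves (nodes with no children): A, B, C, F

Answer: 4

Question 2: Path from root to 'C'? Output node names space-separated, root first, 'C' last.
Answer: G H E D C

Derivation:
Walk down from root: G -> H -> E -> D -> C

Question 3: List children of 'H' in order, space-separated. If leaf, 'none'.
Node H's children (from adjacency): E

Answer: E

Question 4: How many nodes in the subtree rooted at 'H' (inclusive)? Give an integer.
Subtree rooted at H contains: B, C, D, E, F, H
Count = 6

Answer: 6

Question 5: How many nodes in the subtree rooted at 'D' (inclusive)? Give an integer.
Subtree rooted at D contains: C, D
Count = 2

Answer: 2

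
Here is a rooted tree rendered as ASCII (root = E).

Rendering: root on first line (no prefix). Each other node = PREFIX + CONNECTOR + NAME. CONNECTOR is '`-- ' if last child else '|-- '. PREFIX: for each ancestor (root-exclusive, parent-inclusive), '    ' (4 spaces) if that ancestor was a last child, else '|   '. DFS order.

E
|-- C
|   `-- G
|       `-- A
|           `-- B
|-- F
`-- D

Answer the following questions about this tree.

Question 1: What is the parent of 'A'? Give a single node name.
Scan adjacency: A appears as child of G

Answer: G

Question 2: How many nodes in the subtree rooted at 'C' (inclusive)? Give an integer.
Answer: 4

Derivation:
Subtree rooted at C contains: A, B, C, G
Count = 4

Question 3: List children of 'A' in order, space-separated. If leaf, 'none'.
Answer: B

Derivation:
Node A's children (from adjacency): B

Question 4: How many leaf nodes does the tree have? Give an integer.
Answer: 3

Derivation:
Leaves (nodes with no children): B, D, F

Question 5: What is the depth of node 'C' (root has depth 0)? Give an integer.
Answer: 1

Derivation:
Path from root to C: E -> C
Depth = number of edges = 1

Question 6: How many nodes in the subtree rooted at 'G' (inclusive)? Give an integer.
Subtree rooted at G contains: A, B, G
Count = 3

Answer: 3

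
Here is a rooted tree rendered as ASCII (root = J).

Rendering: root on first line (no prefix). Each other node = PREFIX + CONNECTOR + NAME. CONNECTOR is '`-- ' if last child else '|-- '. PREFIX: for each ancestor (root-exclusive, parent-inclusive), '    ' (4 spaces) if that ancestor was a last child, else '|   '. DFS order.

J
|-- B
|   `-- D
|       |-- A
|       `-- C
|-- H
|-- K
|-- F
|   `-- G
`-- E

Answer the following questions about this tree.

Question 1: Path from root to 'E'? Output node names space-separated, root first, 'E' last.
Walk down from root: J -> E

Answer: J E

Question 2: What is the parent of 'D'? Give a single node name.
Scan adjacency: D appears as child of B

Answer: B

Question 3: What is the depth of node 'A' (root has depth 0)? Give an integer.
Path from root to A: J -> B -> D -> A
Depth = number of edges = 3

Answer: 3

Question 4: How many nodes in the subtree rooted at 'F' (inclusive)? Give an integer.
Subtree rooted at F contains: F, G
Count = 2

Answer: 2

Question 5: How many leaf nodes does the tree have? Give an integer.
Answer: 6

Derivation:
Leaves (nodes with no children): A, C, E, G, H, K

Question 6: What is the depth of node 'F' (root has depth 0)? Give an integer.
Path from root to F: J -> F
Depth = number of edges = 1

Answer: 1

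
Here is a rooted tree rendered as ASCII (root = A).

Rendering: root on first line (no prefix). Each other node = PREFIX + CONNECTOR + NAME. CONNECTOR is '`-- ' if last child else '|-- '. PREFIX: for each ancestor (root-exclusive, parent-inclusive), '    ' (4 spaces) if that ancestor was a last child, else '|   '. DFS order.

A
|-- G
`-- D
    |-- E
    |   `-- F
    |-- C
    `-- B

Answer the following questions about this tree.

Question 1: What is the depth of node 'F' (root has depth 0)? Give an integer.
Answer: 3

Derivation:
Path from root to F: A -> D -> E -> F
Depth = number of edges = 3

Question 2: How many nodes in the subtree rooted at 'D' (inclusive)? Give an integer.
Subtree rooted at D contains: B, C, D, E, F
Count = 5

Answer: 5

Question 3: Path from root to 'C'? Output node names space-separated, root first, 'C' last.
Walk down from root: A -> D -> C

Answer: A D C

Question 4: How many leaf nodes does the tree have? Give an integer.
Answer: 4

Derivation:
Leaves (nodes with no children): B, C, F, G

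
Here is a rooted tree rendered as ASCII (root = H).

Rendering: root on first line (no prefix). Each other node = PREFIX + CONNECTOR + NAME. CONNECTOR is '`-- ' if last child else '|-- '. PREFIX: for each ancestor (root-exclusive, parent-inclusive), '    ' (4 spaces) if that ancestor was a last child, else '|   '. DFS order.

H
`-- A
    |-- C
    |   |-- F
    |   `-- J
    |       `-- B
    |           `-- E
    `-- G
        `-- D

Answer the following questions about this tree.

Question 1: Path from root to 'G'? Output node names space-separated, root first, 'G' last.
Answer: H A G

Derivation:
Walk down from root: H -> A -> G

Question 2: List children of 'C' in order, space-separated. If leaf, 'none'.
Answer: F J

Derivation:
Node C's children (from adjacency): F, J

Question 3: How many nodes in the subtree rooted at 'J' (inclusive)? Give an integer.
Subtree rooted at J contains: B, E, J
Count = 3

Answer: 3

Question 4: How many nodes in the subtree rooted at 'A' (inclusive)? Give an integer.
Answer: 8

Derivation:
Subtree rooted at A contains: A, B, C, D, E, F, G, J
Count = 8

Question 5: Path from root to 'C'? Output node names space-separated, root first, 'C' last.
Answer: H A C

Derivation:
Walk down from root: H -> A -> C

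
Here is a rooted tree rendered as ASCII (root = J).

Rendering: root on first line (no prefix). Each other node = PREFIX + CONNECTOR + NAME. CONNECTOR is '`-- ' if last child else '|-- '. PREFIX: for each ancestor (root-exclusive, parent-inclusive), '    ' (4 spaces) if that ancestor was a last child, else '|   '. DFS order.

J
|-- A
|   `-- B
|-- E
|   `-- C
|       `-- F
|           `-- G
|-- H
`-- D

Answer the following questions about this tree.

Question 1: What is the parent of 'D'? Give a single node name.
Answer: J

Derivation:
Scan adjacency: D appears as child of J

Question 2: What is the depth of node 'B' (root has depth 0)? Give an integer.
Answer: 2

Derivation:
Path from root to B: J -> A -> B
Depth = number of edges = 2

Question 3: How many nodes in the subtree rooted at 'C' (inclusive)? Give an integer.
Answer: 3

Derivation:
Subtree rooted at C contains: C, F, G
Count = 3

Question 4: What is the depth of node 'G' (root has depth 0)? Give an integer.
Answer: 4

Derivation:
Path from root to G: J -> E -> C -> F -> G
Depth = number of edges = 4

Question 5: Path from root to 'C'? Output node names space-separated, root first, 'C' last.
Answer: J E C

Derivation:
Walk down from root: J -> E -> C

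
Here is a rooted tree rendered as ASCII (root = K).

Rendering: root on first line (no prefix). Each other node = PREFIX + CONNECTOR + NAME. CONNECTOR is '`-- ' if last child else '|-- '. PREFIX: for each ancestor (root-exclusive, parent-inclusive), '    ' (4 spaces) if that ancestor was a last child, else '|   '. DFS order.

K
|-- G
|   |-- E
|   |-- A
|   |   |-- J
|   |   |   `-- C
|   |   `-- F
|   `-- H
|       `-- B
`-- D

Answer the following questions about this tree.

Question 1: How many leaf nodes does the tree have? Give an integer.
Answer: 5

Derivation:
Leaves (nodes with no children): B, C, D, E, F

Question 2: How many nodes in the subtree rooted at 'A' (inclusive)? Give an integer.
Answer: 4

Derivation:
Subtree rooted at A contains: A, C, F, J
Count = 4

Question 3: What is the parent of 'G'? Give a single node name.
Scan adjacency: G appears as child of K

Answer: K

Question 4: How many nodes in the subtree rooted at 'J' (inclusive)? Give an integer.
Answer: 2

Derivation:
Subtree rooted at J contains: C, J
Count = 2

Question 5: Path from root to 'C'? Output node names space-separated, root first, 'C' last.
Walk down from root: K -> G -> A -> J -> C

Answer: K G A J C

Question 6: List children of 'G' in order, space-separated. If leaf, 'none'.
Answer: E A H

Derivation:
Node G's children (from adjacency): E, A, H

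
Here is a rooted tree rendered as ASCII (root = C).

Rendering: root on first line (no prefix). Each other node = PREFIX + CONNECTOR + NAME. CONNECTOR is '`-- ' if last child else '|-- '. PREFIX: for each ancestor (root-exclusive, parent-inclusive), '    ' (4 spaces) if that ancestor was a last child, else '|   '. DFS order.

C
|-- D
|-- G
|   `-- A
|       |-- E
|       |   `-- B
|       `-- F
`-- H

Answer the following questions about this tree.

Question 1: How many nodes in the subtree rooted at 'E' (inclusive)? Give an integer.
Answer: 2

Derivation:
Subtree rooted at E contains: B, E
Count = 2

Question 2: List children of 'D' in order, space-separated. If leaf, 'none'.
Answer: none

Derivation:
Node D's children (from adjacency): (leaf)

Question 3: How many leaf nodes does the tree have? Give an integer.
Leaves (nodes with no children): B, D, F, H

Answer: 4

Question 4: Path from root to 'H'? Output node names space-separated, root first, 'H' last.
Walk down from root: C -> H

Answer: C H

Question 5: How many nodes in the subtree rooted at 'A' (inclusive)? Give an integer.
Answer: 4

Derivation:
Subtree rooted at A contains: A, B, E, F
Count = 4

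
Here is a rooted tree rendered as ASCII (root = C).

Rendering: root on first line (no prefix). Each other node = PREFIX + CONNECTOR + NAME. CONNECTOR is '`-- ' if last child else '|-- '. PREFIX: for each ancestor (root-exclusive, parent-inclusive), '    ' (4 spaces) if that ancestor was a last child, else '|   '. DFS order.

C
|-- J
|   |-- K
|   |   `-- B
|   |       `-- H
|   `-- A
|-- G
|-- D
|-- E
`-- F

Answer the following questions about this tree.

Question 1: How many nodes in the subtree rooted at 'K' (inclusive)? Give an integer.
Subtree rooted at K contains: B, H, K
Count = 3

Answer: 3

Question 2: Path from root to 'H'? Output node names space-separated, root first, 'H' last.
Walk down from root: C -> J -> K -> B -> H

Answer: C J K B H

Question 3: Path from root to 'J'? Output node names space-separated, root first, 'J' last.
Answer: C J

Derivation:
Walk down from root: C -> J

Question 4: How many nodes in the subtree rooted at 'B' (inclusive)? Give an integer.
Answer: 2

Derivation:
Subtree rooted at B contains: B, H
Count = 2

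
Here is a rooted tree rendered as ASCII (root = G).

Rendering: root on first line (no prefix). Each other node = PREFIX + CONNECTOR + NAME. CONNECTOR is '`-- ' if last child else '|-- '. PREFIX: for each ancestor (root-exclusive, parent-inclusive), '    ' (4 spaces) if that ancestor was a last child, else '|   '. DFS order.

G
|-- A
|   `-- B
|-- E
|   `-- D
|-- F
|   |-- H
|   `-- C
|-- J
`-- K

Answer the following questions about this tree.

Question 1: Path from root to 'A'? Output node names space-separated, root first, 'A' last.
Walk down from root: G -> A

Answer: G A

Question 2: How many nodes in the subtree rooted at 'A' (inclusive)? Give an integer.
Answer: 2

Derivation:
Subtree rooted at A contains: A, B
Count = 2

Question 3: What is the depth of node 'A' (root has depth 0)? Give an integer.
Path from root to A: G -> A
Depth = number of edges = 1

Answer: 1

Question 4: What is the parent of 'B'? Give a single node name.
Answer: A

Derivation:
Scan adjacency: B appears as child of A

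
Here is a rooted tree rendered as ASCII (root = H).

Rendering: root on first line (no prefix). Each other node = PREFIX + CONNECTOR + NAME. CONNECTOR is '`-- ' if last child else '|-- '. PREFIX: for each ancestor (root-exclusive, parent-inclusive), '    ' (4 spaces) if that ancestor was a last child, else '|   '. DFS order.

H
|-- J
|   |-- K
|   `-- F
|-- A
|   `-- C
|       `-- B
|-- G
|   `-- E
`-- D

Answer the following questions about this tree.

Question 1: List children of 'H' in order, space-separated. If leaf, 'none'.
Answer: J A G D

Derivation:
Node H's children (from adjacency): J, A, G, D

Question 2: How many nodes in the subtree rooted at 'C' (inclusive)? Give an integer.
Subtree rooted at C contains: B, C
Count = 2

Answer: 2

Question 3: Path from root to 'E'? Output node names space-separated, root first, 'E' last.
Walk down from root: H -> G -> E

Answer: H G E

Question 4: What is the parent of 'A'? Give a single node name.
Answer: H

Derivation:
Scan adjacency: A appears as child of H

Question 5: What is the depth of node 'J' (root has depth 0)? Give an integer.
Answer: 1

Derivation:
Path from root to J: H -> J
Depth = number of edges = 1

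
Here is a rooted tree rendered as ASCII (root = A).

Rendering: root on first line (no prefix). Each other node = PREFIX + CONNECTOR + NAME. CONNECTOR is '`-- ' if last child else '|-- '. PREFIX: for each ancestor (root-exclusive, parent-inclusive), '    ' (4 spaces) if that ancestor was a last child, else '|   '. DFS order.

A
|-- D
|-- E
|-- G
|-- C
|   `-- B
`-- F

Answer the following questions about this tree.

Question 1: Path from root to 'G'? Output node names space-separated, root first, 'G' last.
Walk down from root: A -> G

Answer: A G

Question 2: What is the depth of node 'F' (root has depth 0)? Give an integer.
Answer: 1

Derivation:
Path from root to F: A -> F
Depth = number of edges = 1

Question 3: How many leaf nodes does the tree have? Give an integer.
Leaves (nodes with no children): B, D, E, F, G

Answer: 5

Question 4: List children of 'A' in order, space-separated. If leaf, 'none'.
Node A's children (from adjacency): D, E, G, C, F

Answer: D E G C F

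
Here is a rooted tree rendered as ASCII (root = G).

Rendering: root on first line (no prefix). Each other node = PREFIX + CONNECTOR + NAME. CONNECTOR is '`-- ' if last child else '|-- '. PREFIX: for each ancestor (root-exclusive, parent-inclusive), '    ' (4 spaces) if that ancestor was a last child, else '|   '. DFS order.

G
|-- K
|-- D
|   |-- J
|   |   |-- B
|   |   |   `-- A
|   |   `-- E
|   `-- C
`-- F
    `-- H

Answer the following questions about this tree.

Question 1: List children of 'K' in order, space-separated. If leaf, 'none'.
Node K's children (from adjacency): (leaf)

Answer: none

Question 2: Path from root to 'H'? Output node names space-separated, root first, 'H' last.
Walk down from root: G -> F -> H

Answer: G F H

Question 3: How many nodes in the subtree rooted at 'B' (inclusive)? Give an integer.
Subtree rooted at B contains: A, B
Count = 2

Answer: 2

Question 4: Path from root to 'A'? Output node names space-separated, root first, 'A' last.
Walk down from root: G -> D -> J -> B -> A

Answer: G D J B A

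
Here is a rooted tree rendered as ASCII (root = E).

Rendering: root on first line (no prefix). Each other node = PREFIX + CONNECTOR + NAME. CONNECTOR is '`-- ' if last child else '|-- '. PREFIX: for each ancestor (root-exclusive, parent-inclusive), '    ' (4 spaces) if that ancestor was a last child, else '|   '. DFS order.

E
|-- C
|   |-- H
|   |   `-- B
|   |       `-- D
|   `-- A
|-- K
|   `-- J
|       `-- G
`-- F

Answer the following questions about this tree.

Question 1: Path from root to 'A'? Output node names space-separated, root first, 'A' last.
Walk down from root: E -> C -> A

Answer: E C A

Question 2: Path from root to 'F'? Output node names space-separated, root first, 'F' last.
Walk down from root: E -> F

Answer: E F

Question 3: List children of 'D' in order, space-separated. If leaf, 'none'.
Node D's children (from adjacency): (leaf)

Answer: none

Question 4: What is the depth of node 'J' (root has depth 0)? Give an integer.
Answer: 2

Derivation:
Path from root to J: E -> K -> J
Depth = number of edges = 2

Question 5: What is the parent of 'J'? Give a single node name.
Answer: K

Derivation:
Scan adjacency: J appears as child of K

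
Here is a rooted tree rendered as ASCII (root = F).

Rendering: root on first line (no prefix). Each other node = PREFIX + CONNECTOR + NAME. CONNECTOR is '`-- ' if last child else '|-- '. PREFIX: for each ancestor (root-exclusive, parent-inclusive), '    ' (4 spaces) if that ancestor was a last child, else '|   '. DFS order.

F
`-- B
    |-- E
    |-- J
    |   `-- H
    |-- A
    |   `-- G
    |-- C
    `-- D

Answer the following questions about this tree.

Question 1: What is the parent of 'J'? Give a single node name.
Answer: B

Derivation:
Scan adjacency: J appears as child of B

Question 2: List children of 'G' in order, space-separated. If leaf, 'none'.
Answer: none

Derivation:
Node G's children (from adjacency): (leaf)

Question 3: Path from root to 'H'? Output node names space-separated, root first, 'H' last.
Answer: F B J H

Derivation:
Walk down from root: F -> B -> J -> H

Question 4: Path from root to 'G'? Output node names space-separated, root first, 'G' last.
Walk down from root: F -> B -> A -> G

Answer: F B A G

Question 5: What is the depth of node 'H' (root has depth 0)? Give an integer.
Path from root to H: F -> B -> J -> H
Depth = number of edges = 3

Answer: 3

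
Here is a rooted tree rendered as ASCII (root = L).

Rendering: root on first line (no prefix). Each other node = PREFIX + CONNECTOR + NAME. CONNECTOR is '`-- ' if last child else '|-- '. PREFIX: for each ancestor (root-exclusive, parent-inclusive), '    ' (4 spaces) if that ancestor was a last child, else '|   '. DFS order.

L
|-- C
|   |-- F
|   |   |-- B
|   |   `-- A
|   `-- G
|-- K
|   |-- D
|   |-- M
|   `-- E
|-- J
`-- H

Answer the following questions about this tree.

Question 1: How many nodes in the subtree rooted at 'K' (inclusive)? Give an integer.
Answer: 4

Derivation:
Subtree rooted at K contains: D, E, K, M
Count = 4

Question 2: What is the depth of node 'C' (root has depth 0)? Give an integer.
Answer: 1

Derivation:
Path from root to C: L -> C
Depth = number of edges = 1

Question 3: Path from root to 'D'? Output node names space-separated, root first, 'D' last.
Answer: L K D

Derivation:
Walk down from root: L -> K -> D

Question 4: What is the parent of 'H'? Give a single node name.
Scan adjacency: H appears as child of L

Answer: L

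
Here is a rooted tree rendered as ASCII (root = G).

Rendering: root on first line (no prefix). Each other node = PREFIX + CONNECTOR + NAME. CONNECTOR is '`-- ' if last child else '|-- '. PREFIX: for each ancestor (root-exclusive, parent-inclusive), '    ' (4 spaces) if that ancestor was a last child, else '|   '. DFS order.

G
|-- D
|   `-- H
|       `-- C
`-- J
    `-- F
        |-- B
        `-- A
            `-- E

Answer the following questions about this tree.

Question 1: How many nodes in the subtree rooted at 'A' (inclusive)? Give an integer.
Subtree rooted at A contains: A, E
Count = 2

Answer: 2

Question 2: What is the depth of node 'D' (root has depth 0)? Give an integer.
Answer: 1

Derivation:
Path from root to D: G -> D
Depth = number of edges = 1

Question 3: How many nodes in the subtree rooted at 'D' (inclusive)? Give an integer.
Subtree rooted at D contains: C, D, H
Count = 3

Answer: 3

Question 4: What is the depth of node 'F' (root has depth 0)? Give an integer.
Path from root to F: G -> J -> F
Depth = number of edges = 2

Answer: 2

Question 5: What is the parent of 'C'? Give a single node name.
Scan adjacency: C appears as child of H

Answer: H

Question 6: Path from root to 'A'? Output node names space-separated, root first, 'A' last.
Answer: G J F A

Derivation:
Walk down from root: G -> J -> F -> A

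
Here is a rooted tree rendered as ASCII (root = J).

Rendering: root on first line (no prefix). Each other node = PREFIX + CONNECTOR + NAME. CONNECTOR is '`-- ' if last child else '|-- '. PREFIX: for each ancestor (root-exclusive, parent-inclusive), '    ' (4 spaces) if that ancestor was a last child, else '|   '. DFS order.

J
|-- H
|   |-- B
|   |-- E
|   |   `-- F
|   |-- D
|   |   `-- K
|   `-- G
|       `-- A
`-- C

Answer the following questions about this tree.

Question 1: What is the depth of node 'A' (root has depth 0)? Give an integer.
Path from root to A: J -> H -> G -> A
Depth = number of edges = 3

Answer: 3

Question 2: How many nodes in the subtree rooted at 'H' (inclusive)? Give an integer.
Answer: 8

Derivation:
Subtree rooted at H contains: A, B, D, E, F, G, H, K
Count = 8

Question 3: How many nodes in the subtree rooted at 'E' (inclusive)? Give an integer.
Subtree rooted at E contains: E, F
Count = 2

Answer: 2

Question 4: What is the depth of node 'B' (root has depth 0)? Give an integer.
Answer: 2

Derivation:
Path from root to B: J -> H -> B
Depth = number of edges = 2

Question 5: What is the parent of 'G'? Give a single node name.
Scan adjacency: G appears as child of H

Answer: H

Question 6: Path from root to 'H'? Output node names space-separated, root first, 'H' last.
Walk down from root: J -> H

Answer: J H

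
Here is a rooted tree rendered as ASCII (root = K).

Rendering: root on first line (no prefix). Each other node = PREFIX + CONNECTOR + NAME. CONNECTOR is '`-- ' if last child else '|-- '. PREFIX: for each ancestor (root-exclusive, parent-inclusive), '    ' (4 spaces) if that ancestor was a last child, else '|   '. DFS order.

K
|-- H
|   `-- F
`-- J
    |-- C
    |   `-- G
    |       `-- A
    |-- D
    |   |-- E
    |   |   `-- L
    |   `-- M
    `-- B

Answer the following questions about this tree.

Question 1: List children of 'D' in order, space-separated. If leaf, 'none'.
Answer: E M

Derivation:
Node D's children (from adjacency): E, M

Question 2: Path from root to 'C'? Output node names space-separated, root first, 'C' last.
Walk down from root: K -> J -> C

Answer: K J C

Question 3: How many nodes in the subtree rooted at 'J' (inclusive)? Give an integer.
Answer: 9

Derivation:
Subtree rooted at J contains: A, B, C, D, E, G, J, L, M
Count = 9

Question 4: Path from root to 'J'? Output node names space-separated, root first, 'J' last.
Answer: K J

Derivation:
Walk down from root: K -> J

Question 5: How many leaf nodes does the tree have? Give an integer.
Leaves (nodes with no children): A, B, F, L, M

Answer: 5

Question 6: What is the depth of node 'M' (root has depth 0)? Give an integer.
Path from root to M: K -> J -> D -> M
Depth = number of edges = 3

Answer: 3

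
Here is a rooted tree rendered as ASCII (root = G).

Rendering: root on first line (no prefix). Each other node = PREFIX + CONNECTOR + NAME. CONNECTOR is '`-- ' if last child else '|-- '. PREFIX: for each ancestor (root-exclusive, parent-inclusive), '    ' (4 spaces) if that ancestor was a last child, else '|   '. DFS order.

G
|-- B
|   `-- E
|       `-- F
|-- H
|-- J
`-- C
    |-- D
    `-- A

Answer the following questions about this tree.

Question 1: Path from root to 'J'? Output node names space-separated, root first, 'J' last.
Answer: G J

Derivation:
Walk down from root: G -> J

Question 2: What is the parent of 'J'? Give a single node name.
Answer: G

Derivation:
Scan adjacency: J appears as child of G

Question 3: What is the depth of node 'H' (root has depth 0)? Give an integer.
Path from root to H: G -> H
Depth = number of edges = 1

Answer: 1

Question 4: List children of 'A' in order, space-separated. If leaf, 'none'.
Node A's children (from adjacency): (leaf)

Answer: none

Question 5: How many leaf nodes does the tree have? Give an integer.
Answer: 5

Derivation:
Leaves (nodes with no children): A, D, F, H, J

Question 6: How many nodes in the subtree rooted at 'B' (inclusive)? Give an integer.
Subtree rooted at B contains: B, E, F
Count = 3

Answer: 3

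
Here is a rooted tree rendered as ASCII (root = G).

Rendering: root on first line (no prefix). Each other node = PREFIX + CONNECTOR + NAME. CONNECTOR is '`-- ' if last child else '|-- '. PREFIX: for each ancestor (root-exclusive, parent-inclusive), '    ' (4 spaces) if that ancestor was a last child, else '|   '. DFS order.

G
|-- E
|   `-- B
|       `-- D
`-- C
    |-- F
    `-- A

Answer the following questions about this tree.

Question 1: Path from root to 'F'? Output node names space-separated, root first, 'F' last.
Walk down from root: G -> C -> F

Answer: G C F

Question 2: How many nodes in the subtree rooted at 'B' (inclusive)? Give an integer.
Subtree rooted at B contains: B, D
Count = 2

Answer: 2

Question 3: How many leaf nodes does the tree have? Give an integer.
Leaves (nodes with no children): A, D, F

Answer: 3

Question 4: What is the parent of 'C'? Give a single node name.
Answer: G

Derivation:
Scan adjacency: C appears as child of G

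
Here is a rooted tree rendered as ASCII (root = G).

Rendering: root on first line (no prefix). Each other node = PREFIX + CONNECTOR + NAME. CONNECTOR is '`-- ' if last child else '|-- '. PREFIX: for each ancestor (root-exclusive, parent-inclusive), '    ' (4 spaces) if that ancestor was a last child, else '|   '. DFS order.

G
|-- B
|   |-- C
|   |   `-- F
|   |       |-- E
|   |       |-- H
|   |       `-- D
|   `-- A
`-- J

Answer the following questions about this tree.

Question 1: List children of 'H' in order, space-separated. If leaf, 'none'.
Answer: none

Derivation:
Node H's children (from adjacency): (leaf)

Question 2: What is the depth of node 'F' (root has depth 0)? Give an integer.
Answer: 3

Derivation:
Path from root to F: G -> B -> C -> F
Depth = number of edges = 3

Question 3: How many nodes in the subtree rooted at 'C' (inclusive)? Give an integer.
Subtree rooted at C contains: C, D, E, F, H
Count = 5

Answer: 5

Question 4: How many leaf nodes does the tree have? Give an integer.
Answer: 5

Derivation:
Leaves (nodes with no children): A, D, E, H, J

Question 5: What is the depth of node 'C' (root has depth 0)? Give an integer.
Answer: 2

Derivation:
Path from root to C: G -> B -> C
Depth = number of edges = 2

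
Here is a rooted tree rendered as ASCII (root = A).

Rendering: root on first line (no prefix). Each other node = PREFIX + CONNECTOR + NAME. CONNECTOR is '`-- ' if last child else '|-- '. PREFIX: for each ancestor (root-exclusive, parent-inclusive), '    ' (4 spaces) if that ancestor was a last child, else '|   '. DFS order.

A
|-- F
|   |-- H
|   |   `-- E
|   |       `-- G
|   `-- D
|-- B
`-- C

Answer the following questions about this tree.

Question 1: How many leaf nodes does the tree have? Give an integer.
Leaves (nodes with no children): B, C, D, G

Answer: 4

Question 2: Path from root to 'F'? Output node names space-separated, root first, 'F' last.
Walk down from root: A -> F

Answer: A F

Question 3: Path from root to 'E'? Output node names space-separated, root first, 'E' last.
Answer: A F H E

Derivation:
Walk down from root: A -> F -> H -> E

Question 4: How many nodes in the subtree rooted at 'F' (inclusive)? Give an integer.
Subtree rooted at F contains: D, E, F, G, H
Count = 5

Answer: 5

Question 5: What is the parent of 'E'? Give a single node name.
Answer: H

Derivation:
Scan adjacency: E appears as child of H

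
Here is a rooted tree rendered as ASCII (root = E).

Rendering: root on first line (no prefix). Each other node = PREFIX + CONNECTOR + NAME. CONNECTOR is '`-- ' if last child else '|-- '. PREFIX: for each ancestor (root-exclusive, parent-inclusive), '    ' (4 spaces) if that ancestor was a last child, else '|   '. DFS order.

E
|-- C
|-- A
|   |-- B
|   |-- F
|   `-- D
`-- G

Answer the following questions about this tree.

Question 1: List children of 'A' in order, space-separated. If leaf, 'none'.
Answer: B F D

Derivation:
Node A's children (from adjacency): B, F, D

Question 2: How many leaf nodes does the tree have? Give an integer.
Answer: 5

Derivation:
Leaves (nodes with no children): B, C, D, F, G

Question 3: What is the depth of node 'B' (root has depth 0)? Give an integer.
Path from root to B: E -> A -> B
Depth = number of edges = 2

Answer: 2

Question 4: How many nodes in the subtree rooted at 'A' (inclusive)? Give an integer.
Subtree rooted at A contains: A, B, D, F
Count = 4

Answer: 4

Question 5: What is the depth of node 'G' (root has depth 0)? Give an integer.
Answer: 1

Derivation:
Path from root to G: E -> G
Depth = number of edges = 1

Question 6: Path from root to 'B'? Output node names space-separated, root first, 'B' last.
Walk down from root: E -> A -> B

Answer: E A B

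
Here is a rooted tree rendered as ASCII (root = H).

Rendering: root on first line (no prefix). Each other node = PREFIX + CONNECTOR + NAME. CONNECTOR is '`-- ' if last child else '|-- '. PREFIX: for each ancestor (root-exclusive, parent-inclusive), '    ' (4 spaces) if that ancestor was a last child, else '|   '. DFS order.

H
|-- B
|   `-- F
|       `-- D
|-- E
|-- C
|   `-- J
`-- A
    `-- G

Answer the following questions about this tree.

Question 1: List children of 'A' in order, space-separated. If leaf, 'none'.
Node A's children (from adjacency): G

Answer: G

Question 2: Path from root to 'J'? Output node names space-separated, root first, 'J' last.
Answer: H C J

Derivation:
Walk down from root: H -> C -> J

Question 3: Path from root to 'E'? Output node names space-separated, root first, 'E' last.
Walk down from root: H -> E

Answer: H E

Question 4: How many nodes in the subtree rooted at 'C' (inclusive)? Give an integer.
Subtree rooted at C contains: C, J
Count = 2

Answer: 2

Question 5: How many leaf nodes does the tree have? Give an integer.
Answer: 4

Derivation:
Leaves (nodes with no children): D, E, G, J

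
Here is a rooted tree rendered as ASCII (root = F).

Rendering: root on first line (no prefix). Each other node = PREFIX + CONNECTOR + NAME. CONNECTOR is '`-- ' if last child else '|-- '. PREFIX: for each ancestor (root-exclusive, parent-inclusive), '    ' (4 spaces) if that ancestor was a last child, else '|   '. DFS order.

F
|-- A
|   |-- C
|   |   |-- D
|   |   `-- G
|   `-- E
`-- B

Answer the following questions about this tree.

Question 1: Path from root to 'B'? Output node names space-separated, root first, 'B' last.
Answer: F B

Derivation:
Walk down from root: F -> B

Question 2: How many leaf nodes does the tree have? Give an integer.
Answer: 4

Derivation:
Leaves (nodes with no children): B, D, E, G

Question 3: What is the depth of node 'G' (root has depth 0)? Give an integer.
Path from root to G: F -> A -> C -> G
Depth = number of edges = 3

Answer: 3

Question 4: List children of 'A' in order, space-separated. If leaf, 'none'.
Node A's children (from adjacency): C, E

Answer: C E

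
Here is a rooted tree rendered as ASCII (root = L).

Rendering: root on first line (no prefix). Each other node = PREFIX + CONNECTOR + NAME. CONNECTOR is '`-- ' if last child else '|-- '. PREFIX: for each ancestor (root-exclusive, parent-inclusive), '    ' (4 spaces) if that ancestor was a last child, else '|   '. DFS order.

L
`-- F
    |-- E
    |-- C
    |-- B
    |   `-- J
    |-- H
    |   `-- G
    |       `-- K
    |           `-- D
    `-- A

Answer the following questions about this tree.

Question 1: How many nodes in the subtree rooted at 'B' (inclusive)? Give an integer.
Subtree rooted at B contains: B, J
Count = 2

Answer: 2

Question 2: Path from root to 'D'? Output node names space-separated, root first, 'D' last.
Answer: L F H G K D

Derivation:
Walk down from root: L -> F -> H -> G -> K -> D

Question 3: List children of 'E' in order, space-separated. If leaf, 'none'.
Node E's children (from adjacency): (leaf)

Answer: none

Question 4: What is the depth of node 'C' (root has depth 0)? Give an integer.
Path from root to C: L -> F -> C
Depth = number of edges = 2

Answer: 2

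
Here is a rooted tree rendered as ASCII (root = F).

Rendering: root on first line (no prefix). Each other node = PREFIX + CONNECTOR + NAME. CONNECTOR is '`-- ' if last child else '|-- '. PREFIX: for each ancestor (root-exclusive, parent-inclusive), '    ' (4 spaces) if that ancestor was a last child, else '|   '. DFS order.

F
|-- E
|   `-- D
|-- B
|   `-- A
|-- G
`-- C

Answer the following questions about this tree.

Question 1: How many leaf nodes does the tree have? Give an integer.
Answer: 4

Derivation:
Leaves (nodes with no children): A, C, D, G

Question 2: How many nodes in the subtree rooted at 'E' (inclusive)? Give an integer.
Subtree rooted at E contains: D, E
Count = 2

Answer: 2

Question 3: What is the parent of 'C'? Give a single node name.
Scan adjacency: C appears as child of F

Answer: F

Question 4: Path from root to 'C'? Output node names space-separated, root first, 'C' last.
Answer: F C

Derivation:
Walk down from root: F -> C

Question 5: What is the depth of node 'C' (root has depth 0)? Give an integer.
Path from root to C: F -> C
Depth = number of edges = 1

Answer: 1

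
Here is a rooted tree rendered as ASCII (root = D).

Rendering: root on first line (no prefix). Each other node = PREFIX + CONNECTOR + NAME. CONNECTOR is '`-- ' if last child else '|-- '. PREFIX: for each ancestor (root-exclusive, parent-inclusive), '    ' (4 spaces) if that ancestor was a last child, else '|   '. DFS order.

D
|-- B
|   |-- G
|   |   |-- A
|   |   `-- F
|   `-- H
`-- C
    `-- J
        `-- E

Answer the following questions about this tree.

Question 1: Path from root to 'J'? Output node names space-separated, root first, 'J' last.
Answer: D C J

Derivation:
Walk down from root: D -> C -> J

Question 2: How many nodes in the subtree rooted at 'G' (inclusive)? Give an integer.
Subtree rooted at G contains: A, F, G
Count = 3

Answer: 3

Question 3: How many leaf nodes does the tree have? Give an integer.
Leaves (nodes with no children): A, E, F, H

Answer: 4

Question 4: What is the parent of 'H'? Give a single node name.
Answer: B

Derivation:
Scan adjacency: H appears as child of B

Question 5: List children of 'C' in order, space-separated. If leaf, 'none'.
Node C's children (from adjacency): J

Answer: J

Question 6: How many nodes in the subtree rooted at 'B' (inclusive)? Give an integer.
Subtree rooted at B contains: A, B, F, G, H
Count = 5

Answer: 5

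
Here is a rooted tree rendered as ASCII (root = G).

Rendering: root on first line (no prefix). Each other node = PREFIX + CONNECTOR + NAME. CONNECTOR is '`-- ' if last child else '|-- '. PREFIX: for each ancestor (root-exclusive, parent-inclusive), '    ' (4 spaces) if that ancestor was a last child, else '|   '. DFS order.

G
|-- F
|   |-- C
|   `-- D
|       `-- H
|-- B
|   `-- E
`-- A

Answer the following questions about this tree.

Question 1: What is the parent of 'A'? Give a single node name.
Scan adjacency: A appears as child of G

Answer: G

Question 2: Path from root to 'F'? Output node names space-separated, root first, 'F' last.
Walk down from root: G -> F

Answer: G F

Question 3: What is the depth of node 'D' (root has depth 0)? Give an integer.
Answer: 2

Derivation:
Path from root to D: G -> F -> D
Depth = number of edges = 2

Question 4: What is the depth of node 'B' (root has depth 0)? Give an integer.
Path from root to B: G -> B
Depth = number of edges = 1

Answer: 1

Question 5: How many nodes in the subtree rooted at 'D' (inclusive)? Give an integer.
Subtree rooted at D contains: D, H
Count = 2

Answer: 2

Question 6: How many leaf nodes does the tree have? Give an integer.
Answer: 4

Derivation:
Leaves (nodes with no children): A, C, E, H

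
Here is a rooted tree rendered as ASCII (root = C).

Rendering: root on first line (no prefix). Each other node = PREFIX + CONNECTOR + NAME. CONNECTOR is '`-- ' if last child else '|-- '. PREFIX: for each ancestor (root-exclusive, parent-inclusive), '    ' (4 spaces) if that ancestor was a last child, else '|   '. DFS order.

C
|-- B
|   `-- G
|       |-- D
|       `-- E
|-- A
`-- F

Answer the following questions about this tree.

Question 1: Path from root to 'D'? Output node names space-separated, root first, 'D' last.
Walk down from root: C -> B -> G -> D

Answer: C B G D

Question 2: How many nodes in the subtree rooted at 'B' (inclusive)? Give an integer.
Subtree rooted at B contains: B, D, E, G
Count = 4

Answer: 4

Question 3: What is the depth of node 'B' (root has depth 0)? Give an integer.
Path from root to B: C -> B
Depth = number of edges = 1

Answer: 1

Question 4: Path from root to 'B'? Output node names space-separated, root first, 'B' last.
Answer: C B

Derivation:
Walk down from root: C -> B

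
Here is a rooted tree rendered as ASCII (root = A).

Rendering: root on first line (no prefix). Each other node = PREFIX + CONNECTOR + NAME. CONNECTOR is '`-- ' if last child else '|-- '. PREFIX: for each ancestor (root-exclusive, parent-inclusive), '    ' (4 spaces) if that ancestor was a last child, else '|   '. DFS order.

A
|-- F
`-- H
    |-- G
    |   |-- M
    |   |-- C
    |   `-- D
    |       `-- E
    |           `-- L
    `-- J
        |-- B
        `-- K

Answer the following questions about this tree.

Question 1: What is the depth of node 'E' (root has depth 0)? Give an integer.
Answer: 4

Derivation:
Path from root to E: A -> H -> G -> D -> E
Depth = number of edges = 4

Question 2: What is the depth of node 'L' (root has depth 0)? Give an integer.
Path from root to L: A -> H -> G -> D -> E -> L
Depth = number of edges = 5

Answer: 5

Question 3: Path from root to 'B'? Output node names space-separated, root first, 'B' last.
Answer: A H J B

Derivation:
Walk down from root: A -> H -> J -> B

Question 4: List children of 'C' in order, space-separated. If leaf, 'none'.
Node C's children (from adjacency): (leaf)

Answer: none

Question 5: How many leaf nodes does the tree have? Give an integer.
Leaves (nodes with no children): B, C, F, K, L, M

Answer: 6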